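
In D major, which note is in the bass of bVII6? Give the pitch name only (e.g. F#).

E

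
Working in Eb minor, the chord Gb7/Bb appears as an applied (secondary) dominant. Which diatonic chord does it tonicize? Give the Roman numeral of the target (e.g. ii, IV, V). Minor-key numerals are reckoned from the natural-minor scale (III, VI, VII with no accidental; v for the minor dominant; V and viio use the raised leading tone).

VI

The chord is a dominant seventh chord on Gb.
A dominant resolves down a perfect fifth: Gb → Cb. In Eb minor, Cb is scale degree 6, i.e. VI.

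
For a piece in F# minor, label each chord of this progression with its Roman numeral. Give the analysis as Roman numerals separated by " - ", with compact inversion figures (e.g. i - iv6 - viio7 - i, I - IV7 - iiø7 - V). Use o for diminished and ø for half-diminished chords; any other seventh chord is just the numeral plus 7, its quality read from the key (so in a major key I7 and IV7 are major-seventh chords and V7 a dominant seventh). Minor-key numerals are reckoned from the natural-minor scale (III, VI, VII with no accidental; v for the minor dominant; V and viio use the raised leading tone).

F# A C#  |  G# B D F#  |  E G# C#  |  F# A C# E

i - iiø7 - v6 - i7

F#-A-C# has root F#, degree 1 in F# minor, so i.
G#-B-D-F#: half-diminished seventh chord on G# = scale degree 2 → iiø7.
E-G#-C# has root C#, degree 5 in F# minor, so v6.
F#-A-C#-E has root F#, degree 1 in F# minor, so i7.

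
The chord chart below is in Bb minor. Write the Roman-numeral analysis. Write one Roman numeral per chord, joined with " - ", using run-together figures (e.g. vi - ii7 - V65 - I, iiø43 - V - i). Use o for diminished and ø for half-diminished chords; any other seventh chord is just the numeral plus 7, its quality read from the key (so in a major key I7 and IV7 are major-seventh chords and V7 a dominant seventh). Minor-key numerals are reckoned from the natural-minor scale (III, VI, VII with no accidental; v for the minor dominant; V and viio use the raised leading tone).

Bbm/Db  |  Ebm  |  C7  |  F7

i6 - iv - V7/V - V7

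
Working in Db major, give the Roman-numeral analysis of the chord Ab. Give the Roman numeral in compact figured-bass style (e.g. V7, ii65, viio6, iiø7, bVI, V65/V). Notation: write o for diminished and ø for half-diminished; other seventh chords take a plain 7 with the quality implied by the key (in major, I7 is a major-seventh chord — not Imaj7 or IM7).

The pitches Ab-C-Eb form a major triad rooted on Ab.
In Db major, Ab is the dominant; the diatonic major triad there is V.

V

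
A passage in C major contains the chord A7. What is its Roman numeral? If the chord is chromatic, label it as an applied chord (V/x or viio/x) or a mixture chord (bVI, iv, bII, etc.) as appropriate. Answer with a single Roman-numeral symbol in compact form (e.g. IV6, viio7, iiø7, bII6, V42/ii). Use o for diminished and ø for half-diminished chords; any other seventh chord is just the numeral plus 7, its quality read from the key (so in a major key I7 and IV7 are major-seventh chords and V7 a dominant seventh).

The pitches A-C#-E-G form a dominant seventh chord rooted on A.
A is not a diatonic chord root with this quality in C major, but it lies a perfect fifth above D (ii), so the chord functions as an applied dominant of ii.

V7/ii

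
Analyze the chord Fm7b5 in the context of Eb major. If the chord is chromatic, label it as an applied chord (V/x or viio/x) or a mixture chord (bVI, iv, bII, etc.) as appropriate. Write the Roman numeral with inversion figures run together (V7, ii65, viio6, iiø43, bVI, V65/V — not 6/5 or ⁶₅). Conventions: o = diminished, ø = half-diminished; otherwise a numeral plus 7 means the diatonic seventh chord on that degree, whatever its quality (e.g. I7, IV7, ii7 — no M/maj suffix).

iiø7

Stacked in thirds the chord is F-Ab-Cb-Eb: a half-diminished seventh chord on F.
F is the second degree of Eb major. This is the half-diminished supertonic seventh, borrowed from the parallel minor.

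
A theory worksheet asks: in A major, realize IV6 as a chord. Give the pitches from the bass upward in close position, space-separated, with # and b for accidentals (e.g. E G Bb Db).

F# A D

The numeral's case and figure indicate a major triad. In A major its root, the fourth degree, is D.
That chord is spelled D-F#-A.
With the 6 figure the chord is in first inversion; from the bass F# upward in close position it reads F#-A-D.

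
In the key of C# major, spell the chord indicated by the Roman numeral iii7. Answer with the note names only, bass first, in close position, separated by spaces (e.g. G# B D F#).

In C# major, the third degree is E#, and the diatonic chord built there is a minor seventh chord.
That chord is spelled E#-G#-B#-D#.

E# G# B# D#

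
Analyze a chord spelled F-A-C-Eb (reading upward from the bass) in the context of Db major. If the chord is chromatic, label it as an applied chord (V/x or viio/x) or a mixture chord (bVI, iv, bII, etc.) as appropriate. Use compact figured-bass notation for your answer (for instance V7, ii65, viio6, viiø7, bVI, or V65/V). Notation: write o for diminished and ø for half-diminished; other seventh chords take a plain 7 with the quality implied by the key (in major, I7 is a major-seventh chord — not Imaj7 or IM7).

V7/vi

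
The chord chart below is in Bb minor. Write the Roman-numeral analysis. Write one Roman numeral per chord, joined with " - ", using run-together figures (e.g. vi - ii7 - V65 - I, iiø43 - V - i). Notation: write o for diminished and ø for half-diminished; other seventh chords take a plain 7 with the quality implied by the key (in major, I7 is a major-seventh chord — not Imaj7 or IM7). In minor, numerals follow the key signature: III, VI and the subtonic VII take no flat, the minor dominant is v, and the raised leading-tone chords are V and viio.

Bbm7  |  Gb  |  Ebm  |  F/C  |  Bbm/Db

i7 - VI - iv - V64 - i6

Bbm7: minor seventh chord on Bb = scale degree 1 → i7.
Gb: root Gb is the submediant; major triad there is VI.
Ebm has root Eb, degree 4 in Bb minor, so iv.
F/C: major triad on F = scale degree 5 → V64.
Bbm/Db: minor triad on Bb = scale degree 1 → i6.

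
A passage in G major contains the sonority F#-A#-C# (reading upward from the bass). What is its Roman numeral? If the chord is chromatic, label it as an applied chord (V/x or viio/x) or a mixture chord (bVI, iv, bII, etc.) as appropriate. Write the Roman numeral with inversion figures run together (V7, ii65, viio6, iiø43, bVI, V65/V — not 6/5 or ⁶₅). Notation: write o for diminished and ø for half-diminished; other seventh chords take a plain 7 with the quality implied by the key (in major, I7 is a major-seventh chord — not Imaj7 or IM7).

V/iii

Stacked in thirds the chord is F#-A#-C#: a major triad on F#.
F# is not a diatonic chord root with this quality in G major, but it lies a perfect fifth above B (iii), so the chord functions as an applied dominant of iii.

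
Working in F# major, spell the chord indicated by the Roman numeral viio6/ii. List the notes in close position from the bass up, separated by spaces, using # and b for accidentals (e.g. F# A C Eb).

A# C# F##

viio6/ii is a secondary leading-tone chord. The target ii is G# in F# major; the applied chord is rooted a semitone below, on F##.
Building a diminished triad on F## gives F##-A#-C#.
With the 6 figure the chord is in first inversion; from the bass A# upward in close position it reads A#-C#-F##.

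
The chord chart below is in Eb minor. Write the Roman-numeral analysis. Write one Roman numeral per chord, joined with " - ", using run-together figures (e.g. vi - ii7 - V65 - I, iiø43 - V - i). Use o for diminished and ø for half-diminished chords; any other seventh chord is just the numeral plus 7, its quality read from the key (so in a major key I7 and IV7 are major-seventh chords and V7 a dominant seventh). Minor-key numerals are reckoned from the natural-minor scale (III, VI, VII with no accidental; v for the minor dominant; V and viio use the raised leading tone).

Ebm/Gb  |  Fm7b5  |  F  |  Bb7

i6 - iiø7 - V/V - V7

Ebm/Gb: minor triad on Eb = scale degree 1 → i6.
Fm7b5: root F is the supertonic; half-diminished seventh chord there is iiø7.
F is the secondary dominant of V (major triad on F): V/V.
Bb7: root Bb is the dominant; dominant seventh chord there is V7.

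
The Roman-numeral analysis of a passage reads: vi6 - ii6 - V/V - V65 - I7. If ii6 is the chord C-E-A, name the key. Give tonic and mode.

G major

The anchor chord is a minor triad on A, labeled ii6.
If A is scale degree 2 and the mode makes that degree carry a minor triad, the tonic is G and the mode is major.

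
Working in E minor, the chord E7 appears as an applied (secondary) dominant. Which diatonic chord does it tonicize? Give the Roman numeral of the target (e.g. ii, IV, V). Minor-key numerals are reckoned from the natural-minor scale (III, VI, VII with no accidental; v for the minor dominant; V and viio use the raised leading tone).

The chord is a dominant seventh chord on E.
A dominant resolves down a perfect fifth: E → A. In E minor, A is scale degree 4, i.e. iv.

iv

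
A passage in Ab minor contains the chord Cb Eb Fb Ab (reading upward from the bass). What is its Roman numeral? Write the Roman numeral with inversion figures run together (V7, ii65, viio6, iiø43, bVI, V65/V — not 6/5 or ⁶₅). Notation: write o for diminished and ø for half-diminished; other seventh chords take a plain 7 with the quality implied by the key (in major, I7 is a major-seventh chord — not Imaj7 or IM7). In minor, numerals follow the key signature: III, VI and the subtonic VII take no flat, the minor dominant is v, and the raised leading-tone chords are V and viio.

VI43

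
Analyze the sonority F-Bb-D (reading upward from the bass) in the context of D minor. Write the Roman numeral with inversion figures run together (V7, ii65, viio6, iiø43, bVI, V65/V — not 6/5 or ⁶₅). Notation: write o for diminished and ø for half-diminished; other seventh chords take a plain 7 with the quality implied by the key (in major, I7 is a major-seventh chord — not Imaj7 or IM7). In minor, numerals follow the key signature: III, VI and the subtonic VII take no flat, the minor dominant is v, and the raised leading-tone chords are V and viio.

VI64

The pitches Bb-D-F form a major triad rooted on Bb.
In D minor, Bb is the submediant; the diatonic major triad there is VI.
With F in the bass the chord is in second inversion, so the figured bass is 64.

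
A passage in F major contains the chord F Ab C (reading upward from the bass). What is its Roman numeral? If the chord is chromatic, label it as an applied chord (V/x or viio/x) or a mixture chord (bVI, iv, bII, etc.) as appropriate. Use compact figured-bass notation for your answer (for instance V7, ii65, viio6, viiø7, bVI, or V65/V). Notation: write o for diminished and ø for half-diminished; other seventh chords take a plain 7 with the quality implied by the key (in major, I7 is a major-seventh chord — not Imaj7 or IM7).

Stacked in thirds the chord is F-Ab-C: a minor triad on F.
F is the first degree of F major. This is the minor tonic, borrowed from the parallel minor.

i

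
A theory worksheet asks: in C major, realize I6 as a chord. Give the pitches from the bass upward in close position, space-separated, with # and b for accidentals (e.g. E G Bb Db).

E G C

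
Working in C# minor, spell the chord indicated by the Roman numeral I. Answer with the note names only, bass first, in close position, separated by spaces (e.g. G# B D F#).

Scale degree 1 in C# minor is C#; here the chord built on it is altered to a major triad. I is the major tonic (Picardy third), borrowed from the parallel major.
So the chord is C#-E#-G#, a major triad.

C# E# G#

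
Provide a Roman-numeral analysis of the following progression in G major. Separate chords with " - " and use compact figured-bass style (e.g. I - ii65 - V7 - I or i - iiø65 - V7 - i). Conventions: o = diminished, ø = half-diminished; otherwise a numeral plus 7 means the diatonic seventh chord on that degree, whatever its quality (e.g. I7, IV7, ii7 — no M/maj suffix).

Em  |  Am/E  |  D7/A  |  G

Em has root E, degree 6 in G major, so vi.
Am/E: minor triad on A = scale degree 2 → ii64.
D7/A: dominant seventh chord on D = scale degree 5 → V43.
G: major triad on G = scale degree 1 → I.

vi - ii64 - V43 - I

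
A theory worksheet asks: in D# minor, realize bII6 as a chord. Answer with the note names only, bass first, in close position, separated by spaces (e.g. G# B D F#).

G# B E

bII6 is the Neapolitan sixth — a major triad on the lowered second degree, here in its customary first inversion. In D# minor that root is E.
So the chord is E-G#-B.
The figured bass 6 indicates first inversion, placing the third (G#) in the bass: G#-B-E.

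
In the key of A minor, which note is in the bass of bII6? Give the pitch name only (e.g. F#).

bII in A minor has root Bb; the chord is Bb-D-F.
The figure 6 means first inversion — the third is in the bass.

D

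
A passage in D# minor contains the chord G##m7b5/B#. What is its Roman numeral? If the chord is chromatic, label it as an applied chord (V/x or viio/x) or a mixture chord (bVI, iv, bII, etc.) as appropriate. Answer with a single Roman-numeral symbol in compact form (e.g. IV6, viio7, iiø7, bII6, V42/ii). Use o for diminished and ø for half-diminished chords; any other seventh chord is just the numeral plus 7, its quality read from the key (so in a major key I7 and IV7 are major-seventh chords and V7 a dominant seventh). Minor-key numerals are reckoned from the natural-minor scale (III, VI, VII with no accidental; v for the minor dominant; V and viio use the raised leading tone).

viiø65/V

The pitches G##-B#-D#-F## form a half-diminished seventh chord rooted on G##.
G## sits a half step below A# (V in D# minor); a diminished chord there is the applied leading-tone chord of V.
With B# in the bass the chord is in first inversion, so the figured bass is 65.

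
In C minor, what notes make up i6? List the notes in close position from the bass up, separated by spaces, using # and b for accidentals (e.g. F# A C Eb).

Eb G C

The numeral's case and figure indicate a minor triad. In C minor its root, scale degree 1, is C.
Stacking thirds from C gives C-Eb-G.
With the 6 figure the chord is in first inversion; from the bass Eb upward in close position it reads Eb-G-C.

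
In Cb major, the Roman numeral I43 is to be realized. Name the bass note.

Gb

I in Cb major has root Cb; the chord is Cb-Eb-Gb-Bb.
The figure 43 means second inversion — the fifth is in the bass.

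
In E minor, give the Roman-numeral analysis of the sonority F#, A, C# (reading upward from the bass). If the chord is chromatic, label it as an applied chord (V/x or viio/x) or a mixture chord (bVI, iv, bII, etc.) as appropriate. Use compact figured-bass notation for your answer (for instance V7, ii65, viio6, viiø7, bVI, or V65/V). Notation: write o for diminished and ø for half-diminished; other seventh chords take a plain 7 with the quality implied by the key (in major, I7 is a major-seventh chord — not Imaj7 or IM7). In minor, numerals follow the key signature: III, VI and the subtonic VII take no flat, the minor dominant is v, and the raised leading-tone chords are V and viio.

Stacked in thirds the chord is F#-A-C#: a minor triad on F#.
F# is the second degree of E minor. This is the minor supertonic, borrowed from the parallel major (the Dorian ii).

ii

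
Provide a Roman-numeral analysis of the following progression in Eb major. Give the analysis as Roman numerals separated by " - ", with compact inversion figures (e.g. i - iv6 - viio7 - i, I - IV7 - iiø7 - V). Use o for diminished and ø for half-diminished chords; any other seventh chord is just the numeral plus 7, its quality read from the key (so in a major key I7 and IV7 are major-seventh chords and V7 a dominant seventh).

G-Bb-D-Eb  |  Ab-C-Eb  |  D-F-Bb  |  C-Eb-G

I65 - IV - V6 - vi

G-Bb-D-Eb: root Eb is the tonic; major seventh chord there is I65.
Ab-C-Eb: root Ab is the subdominant; major triad there is IV.
D-F-Bb: root Bb is the dominant; major triad there is V6.
C-Eb-G: root C is the submediant; minor triad there is vi.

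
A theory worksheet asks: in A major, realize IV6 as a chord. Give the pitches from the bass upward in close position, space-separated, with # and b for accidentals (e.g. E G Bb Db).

In A major, the fourth degree is D, and the diatonic chord built there is a major triad.
Stacking thirds from D gives D-F#-A.
With the 6 figure the chord is in first inversion; from the bass F# upward in close position it reads F#-A-D.

F# A D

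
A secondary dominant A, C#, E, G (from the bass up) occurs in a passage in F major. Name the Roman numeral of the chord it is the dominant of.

vi

The chord is a dominant seventh chord on A.
A dominant resolves down a perfect fifth: A → D. In F major, D is scale degree 6, i.e. vi.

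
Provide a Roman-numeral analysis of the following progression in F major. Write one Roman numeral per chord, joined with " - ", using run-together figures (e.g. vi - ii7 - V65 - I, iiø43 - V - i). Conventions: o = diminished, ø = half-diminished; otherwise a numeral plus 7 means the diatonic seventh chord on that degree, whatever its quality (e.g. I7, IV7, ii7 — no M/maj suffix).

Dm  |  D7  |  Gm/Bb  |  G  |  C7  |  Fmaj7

Dm: root D is the submediant; minor triad there is vi.
D7: chromatic; D is V of ii, so V7/ii.
Gm/Bb has root G, degree 2 in F major, so ii6.
G is the secondary dominant of V (major triad on G): V/V.
C7: dominant seventh chord on C = scale degree 5 → V7.
Fmaj7 has root F, degree 1 in F major, so I7.

vi - V7/ii - ii6 - V/V - V7 - I7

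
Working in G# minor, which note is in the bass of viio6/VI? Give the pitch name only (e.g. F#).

F#

The applied chord viio6/VI is rooted on D#: D#-F#-A.
The figure 6 means first inversion — the third is in the bass.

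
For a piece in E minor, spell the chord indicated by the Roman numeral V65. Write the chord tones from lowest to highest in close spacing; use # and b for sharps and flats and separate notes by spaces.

D# F# A B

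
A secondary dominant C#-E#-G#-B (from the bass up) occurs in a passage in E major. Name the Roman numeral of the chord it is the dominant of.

The chord is a dominant seventh chord on C#.
A dominant resolves down a perfect fifth: C# → F#. In E major, F# is scale degree 2, i.e. ii.

ii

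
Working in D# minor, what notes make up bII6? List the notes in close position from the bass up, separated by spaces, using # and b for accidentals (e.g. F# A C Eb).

G# B E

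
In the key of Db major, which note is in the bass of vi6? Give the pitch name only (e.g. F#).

Db

vi in Db major has root Bb; the chord is Bb-Db-F.
The figure 6 means first inversion — the third is in the bass.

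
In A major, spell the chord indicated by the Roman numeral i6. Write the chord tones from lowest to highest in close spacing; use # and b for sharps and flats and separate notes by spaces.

Scale degree 1 in A major is A; here the chord built on it is altered to a minor triad. i6 is the minor tonic, borrowed from the parallel minor.
So the chord is A-C-E, a minor triad.
With the 6 figure the chord is in first inversion; from the bass C upward in close position it reads C-E-A.

C E A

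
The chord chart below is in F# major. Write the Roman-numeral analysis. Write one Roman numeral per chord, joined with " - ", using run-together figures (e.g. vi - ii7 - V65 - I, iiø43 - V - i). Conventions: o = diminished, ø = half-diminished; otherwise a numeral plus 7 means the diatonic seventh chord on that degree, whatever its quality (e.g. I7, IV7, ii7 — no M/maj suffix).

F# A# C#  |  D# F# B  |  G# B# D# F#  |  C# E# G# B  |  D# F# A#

F#-A#-C#: major triad on F# = scale degree 1 → I.
D#-F#-B: major triad on B = scale degree 4 → IV6.
G#-B#-D#-F#: a dominant seventh chord on G#, the applied dominant of V → V7/V.
C#-E#-G#-B: root C# is the dominant; dominant seventh chord there is V7.
D#-F#-A#: minor triad on D# = scale degree 6 → vi.

I - IV6 - V7/V - V7 - vi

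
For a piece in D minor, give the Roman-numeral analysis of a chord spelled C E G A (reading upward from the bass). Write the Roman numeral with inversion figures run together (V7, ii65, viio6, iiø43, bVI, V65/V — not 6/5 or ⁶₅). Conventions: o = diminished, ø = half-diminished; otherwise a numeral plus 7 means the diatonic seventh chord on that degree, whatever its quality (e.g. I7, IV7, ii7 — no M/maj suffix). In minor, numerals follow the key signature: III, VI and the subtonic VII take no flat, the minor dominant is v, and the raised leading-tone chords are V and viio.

v65

Stacked in thirds the chord is A-C-E-G: a minor seventh chord on A.
A is scale degree 5 in D minor, and a minor seventh chord on that degree is written v7.
With C in the bass the chord is in first inversion, so the figured bass is 65.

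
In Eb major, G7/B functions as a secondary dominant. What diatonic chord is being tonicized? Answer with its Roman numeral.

vi

The chord is a dominant seventh chord on G.
A dominant resolves down a perfect fifth: G → C. In Eb major, C is scale degree 6, i.e. vi.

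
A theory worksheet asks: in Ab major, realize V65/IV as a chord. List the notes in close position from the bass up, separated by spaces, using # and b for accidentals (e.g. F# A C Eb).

The slash means an applied dominant: we want the dominant of IV. In Ab major, IV is Db major, and its dominant is built on Ab.
Building a dominant seventh chord on Ab gives Ab-C-Eb-Gb.
With the 65 figure the chord is in first inversion; from the bass C upward in close position it reads C-Eb-Gb-Ab.

C Eb Gb Ab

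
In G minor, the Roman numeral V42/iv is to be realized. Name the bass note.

F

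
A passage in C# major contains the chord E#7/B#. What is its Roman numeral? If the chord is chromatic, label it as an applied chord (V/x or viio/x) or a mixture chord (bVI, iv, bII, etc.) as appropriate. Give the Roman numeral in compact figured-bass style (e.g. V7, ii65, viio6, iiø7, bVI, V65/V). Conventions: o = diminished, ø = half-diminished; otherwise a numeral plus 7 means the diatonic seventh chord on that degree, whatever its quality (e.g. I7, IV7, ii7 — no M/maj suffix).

V43/vi

The pitches E#-G##-B#-D# form a dominant seventh chord rooted on E#.
E# is not a diatonic chord root with this quality in C# major, but it lies a perfect fifth above A# (vi), so the chord functions as an applied dominant of vi.
With B# in the bass the chord is in second inversion, so the figured bass is 43.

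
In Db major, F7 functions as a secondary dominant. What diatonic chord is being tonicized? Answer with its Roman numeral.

vi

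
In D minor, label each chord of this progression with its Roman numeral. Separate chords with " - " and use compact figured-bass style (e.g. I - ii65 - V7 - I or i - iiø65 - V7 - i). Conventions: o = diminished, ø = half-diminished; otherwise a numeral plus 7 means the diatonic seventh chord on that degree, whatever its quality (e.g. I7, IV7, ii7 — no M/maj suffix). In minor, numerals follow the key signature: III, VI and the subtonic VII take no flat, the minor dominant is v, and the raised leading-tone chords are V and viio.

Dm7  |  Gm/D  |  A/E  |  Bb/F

i7 - iv64 - V64 - VI64

Dm7: minor seventh chord on D = scale degree 1 → i7.
Gm/D has root G, degree 4 in D minor, so iv64.
A/E has root A, degree 5 in D minor, so V64.
Bb/F: root Bb is the submediant; major triad there is VI64.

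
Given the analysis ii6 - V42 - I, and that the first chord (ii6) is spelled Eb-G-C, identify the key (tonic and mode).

Bb major

ii6 is given as Eb-G-C — a minor triad with root C.
ii6 on C implies C is the supertonic; that puts the tonic at Bb, and the lowercase numeral fits major mode.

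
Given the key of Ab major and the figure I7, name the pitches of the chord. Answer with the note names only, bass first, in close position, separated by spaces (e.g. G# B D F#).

Ab C Eb G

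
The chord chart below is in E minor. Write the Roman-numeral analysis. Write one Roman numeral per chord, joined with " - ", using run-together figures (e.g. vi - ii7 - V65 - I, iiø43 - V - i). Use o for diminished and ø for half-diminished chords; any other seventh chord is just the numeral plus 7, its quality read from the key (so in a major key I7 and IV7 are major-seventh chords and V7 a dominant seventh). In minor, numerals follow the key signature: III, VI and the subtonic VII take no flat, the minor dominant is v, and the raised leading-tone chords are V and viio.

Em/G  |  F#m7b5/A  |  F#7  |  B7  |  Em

Em/G: minor triad on E = scale degree 1 → i6.
F#m7b5/A has root F#, degree 2 in E minor, so iiø65.
F#7: a dominant seventh chord on F#, the applied dominant of V → V7/V.
B7: dominant seventh chord on B = scale degree 5 → V7.
Em: minor triad on E = scale degree 1 → i.

i6 - iiø65 - V7/V - V7 - i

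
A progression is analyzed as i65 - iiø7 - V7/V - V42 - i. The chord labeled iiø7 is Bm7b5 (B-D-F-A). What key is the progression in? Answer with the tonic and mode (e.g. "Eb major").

The anchor chord is a half-diminished seventh chord on B, labeled iiø7.
iiø7 on B implies B is the supertonic; that puts the tonic at A, and the lowercase numeral fits minor mode.

A minor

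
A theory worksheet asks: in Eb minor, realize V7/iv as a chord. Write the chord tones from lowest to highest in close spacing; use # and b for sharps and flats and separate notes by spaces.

Eb G Bb Db

The slash means an applied dominant: we want the dominant of iv. In Eb minor, iv is Ab minor, and its dominant is built on Eb.
Building a dominant seventh chord on Eb gives Eb-G-Bb-Db.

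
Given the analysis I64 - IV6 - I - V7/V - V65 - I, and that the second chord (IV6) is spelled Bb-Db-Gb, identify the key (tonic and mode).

Db major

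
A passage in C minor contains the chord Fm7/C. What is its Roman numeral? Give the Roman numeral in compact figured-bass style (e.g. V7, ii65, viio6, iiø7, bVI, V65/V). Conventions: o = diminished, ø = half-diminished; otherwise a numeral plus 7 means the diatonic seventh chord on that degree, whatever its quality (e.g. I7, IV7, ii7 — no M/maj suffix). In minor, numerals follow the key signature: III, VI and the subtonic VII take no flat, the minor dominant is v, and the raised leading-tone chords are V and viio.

iv43

The pitches F-Ab-C-Eb form a minor seventh chord rooted on F.
In C minor, F is the subdominant; the diatonic minor seventh chord there is iv7.
With C in the bass the chord is in second inversion, so the figured bass is 43.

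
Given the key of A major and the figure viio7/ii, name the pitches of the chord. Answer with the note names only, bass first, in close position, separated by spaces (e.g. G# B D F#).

The slash marks an applied leading-tone chord: viio of ii. In A major, ii is B, so the leading tone to it is A#, a half step below.
Building a fully diminished seventh chord on A# gives A#-C#-E-G.

A# C# E G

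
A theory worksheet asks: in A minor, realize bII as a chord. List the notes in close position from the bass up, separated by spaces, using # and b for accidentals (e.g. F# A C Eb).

Bb D F

Scale degree 2 in A minor is B; lowering it a half step gives Bb. bII is the Neapolitan chord — a major triad on the lowered second degree.
So the chord is Bb-D-F.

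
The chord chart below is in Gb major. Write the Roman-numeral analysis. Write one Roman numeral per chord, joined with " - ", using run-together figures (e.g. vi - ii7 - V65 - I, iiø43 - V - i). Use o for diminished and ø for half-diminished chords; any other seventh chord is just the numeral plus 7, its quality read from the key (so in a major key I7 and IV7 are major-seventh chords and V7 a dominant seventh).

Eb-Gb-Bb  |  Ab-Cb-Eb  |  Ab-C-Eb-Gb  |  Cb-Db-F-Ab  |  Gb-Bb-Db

vi - ii - V7/V - V42 - I

Eb-Gb-Bb has root Eb, degree 6 in Gb major, so vi.
Ab-Cb-Eb has root Ab, degree 2 in Gb major, so ii.
Ab-C-Eb-Gb: chromatic; Ab is V of V, so V7/V.
Cb-Db-F-Ab has root Db, degree 5 in Gb major, so V42.
Gb-Bb-Db has root Gb, degree 1 in Gb major, so I.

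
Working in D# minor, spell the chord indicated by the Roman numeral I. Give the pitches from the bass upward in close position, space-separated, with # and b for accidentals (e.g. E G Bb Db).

I is the major tonic (Picardy third), borrowed from the parallel major. In D# minor that root is D#.
So the chord is D#-F##-A#.

D# F## A#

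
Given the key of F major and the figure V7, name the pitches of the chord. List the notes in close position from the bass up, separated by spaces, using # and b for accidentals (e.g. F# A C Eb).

C E G Bb

In F major, the fifth degree is C, and the diatonic chord built there is a dominant seventh chord.
Stacking thirds from C gives C-E-G-Bb.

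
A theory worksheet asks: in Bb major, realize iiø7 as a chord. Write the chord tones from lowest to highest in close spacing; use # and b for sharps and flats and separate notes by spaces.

C Eb Gb Bb

Scale degree 2 in Bb major is C; here the chord built on it is altered to a half-diminished seventh chord. iiø7 is the half-diminished supertonic seventh, borrowed from the parallel minor.
So the chord is C-Eb-Gb-Bb, a half-diminished seventh chord.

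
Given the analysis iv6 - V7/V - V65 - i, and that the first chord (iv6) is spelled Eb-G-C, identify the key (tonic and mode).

The anchor chord is a minor triad on C, labeled iv6.
Counting down 3 scale steps from C places the tonic on G; a minor triad on degree 4 is diatonic only in minor.

G minor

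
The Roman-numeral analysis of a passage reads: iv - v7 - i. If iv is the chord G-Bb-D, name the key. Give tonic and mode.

The anchor chord is a minor triad on G, labeled iv.
If G is scale degree 4 and the mode makes that degree carry a minor triad, the tonic is D and the mode is minor.

D minor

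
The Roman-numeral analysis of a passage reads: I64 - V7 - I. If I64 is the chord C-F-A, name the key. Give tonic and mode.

F major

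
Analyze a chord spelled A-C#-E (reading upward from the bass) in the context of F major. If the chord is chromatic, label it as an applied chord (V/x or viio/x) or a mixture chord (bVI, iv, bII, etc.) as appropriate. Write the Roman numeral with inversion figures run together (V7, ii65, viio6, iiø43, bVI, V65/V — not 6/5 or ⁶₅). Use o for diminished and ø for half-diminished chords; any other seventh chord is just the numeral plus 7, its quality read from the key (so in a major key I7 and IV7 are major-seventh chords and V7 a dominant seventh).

Stacked in thirds the chord is A-C#-E: a major triad on A.
A is not a diatonic chord root with this quality in F major, but it lies a perfect fifth above D (vi), so the chord functions as an applied dominant of vi.

V/vi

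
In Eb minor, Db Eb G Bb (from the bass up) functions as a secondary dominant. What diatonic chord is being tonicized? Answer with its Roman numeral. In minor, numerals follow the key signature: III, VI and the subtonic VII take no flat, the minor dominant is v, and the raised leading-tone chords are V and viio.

iv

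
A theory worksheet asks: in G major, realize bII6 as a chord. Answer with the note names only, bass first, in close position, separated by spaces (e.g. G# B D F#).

C Eb Ab

bII6 is the Neapolitan sixth — a major triad on the lowered second degree, here in its customary first inversion. In G major that root is Ab.
So the chord is Ab-C-Eb.
The figured bass 6 indicates first inversion, placing the third (C) in the bass: C-Eb-Ab.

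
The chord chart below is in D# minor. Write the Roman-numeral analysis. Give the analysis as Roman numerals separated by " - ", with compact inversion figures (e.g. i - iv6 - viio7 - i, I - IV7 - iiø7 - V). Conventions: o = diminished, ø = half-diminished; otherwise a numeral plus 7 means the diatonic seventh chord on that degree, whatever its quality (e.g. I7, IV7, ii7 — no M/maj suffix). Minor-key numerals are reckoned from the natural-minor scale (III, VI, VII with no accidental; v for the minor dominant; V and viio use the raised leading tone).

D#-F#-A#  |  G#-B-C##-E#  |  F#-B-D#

i - viio43 - VI64

D#-F#-A#: root D# is the tonic; minor triad there is i.
G#-B-C##-E#: root C## is the leading tone; fully diminished seventh chord there is viio43.
F#-B-D#: root B is the submediant; major triad there is VI64.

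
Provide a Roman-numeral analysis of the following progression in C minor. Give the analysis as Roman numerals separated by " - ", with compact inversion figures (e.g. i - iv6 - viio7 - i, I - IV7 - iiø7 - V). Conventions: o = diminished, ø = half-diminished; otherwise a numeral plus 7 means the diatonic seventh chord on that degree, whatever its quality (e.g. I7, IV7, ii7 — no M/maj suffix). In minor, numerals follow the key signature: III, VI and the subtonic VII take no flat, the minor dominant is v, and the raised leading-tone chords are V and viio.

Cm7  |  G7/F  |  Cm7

Cm7: minor seventh chord on C = scale degree 1 → i7.
G7/F: root G is the dominant; dominant seventh chord there is V42.
Cm7: minor seventh chord on C = scale degree 1 → i7.

i7 - V42 - i7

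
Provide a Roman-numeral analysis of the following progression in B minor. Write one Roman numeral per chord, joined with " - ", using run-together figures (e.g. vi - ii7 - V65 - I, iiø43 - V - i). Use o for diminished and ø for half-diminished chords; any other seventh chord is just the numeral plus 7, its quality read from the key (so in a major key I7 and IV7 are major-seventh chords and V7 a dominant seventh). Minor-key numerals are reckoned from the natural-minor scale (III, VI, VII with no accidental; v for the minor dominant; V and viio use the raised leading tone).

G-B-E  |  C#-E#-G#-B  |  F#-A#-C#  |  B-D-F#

iv6 - V7/V - V - i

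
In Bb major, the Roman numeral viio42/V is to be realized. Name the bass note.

The applied chord viio42/V is rooted on E: E-G-Bb-Db.
The figure 42 means third inversion — the seventh is in the bass.

Db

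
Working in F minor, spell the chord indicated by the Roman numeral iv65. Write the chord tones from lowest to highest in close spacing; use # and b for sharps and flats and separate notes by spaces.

Db F Ab Bb

In F minor, scale degree 4 is Bb, and the diatonic chord built there is a minor seventh chord.
That chord is spelled Bb-Db-F-Ab.
The figured bass 65 indicates first inversion, placing the third (Db) in the bass: Db-F-Ab-Bb.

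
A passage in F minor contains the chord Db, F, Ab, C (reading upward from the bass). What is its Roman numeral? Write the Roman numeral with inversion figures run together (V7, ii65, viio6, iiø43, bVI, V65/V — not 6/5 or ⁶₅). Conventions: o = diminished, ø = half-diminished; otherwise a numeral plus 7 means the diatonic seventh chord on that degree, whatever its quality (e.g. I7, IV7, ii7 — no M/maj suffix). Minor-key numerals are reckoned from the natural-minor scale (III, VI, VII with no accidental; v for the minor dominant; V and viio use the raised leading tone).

VI7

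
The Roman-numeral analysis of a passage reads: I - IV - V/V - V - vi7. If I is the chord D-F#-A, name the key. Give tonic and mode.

The anchor chord is a major triad on D, labeled I.
If D is scale degree 1 and the mode makes that degree carry a major triad, the tonic is D and the mode is major.

D major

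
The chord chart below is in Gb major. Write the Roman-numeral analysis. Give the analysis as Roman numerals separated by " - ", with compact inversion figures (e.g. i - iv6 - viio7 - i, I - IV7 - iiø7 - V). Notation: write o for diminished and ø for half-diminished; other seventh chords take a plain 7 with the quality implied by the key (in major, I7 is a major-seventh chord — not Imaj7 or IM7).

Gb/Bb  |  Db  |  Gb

I6 - V - I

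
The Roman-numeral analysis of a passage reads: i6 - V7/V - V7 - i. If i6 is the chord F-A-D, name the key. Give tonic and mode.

The chord Dm/F is a minor triad rooted on D; its label is i6.
If D is scale degree 1 and the mode makes that degree carry a minor triad, the tonic is D and the mode is minor.

D minor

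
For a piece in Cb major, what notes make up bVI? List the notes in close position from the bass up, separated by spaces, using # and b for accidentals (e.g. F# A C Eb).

Abb Cb Ebb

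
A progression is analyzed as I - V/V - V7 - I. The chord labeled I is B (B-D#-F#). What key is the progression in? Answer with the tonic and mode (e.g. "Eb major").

The anchor chord is a major triad on B, labeled I.
If B is scale degree 1 and the mode makes that degree carry a major triad, the tonic is B and the mode is major.

B major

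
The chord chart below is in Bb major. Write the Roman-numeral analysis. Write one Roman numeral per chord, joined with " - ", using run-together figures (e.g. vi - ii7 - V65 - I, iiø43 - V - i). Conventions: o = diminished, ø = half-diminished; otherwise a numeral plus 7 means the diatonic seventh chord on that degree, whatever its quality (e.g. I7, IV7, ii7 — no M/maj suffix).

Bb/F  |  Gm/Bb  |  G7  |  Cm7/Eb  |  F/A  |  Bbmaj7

I64 - vi6 - V7/ii - ii65 - V6 - I7

Bb/F: major triad on Bb = scale degree 1 → I64.
Gm/Bb has root G, degree 6 in Bb major, so vi6.
G7: a dominant seventh chord on G, the applied dominant of ii → V7/ii.
Cm7/Eb: root C is the supertonic; minor seventh chord there is ii65.
F/A has root F, degree 5 in Bb major, so V6.
Bbmaj7: major seventh chord on Bb = scale degree 1 → I7.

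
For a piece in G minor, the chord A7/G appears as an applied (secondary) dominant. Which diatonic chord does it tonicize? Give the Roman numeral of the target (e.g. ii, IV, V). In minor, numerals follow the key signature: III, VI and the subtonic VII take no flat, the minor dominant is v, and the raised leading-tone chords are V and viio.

The chord is a dominant seventh chord on A.
A dominant resolves down a perfect fifth: A → D. In G minor, D is scale degree 5, i.e. V.

V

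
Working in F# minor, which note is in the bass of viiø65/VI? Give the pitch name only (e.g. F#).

E

The applied chord viiø65/VI is rooted on C#: C#-E-G-B.
The figure 65 means first inversion — the third is in the bass.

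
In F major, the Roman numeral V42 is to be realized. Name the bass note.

V in F major has root C; the chord is C-E-G-Bb.
The figure 42 means third inversion — the seventh is in the bass.

Bb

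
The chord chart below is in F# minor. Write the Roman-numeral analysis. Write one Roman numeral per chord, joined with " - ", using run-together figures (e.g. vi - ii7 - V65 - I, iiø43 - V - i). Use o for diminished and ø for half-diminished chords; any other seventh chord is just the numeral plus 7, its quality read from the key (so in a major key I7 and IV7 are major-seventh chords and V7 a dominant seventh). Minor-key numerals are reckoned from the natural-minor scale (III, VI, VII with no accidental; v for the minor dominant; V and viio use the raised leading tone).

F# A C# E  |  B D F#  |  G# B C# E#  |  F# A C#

F#-A-C#-E: minor seventh chord on F# = scale degree 1 → i7.
B-D-F# has root B, degree 4 in F# minor, so iv.
G#-B-C#-E#: root C# is the dominant; dominant seventh chord there is V43.
F#-A-C#: root F# is the tonic; minor triad there is i.

i7 - iv - V43 - i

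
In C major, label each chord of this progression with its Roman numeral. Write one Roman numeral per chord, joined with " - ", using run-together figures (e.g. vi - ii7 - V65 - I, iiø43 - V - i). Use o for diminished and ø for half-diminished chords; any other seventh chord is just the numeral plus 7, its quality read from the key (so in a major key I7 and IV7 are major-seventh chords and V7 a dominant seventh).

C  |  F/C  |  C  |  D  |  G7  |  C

C has root C, degree 1 in C major, so I.
F/C: root F is the subdominant; major triad there is IV64.
C: root C is the tonic; major triad there is I.
D is the secondary dominant of V (major triad on D): V/V.
G7: dominant seventh chord on G = scale degree 5 → V7.
C: major triad on C = scale degree 1 → I.

I - IV64 - I - V/V - V7 - I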